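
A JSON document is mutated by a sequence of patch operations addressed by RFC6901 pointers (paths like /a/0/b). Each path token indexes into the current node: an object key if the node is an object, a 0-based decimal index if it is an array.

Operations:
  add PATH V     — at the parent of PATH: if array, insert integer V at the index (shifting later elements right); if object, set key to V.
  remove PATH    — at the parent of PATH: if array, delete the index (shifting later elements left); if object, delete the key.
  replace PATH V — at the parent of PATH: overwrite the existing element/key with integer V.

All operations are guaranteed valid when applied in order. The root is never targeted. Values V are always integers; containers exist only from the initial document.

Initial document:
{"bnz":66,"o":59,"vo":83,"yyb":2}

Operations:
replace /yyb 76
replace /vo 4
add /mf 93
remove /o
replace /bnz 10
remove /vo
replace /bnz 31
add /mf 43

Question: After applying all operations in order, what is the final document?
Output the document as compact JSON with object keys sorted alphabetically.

Answer: {"bnz":31,"mf":43,"yyb":76}

Derivation:
After op 1 (replace /yyb 76): {"bnz":66,"o":59,"vo":83,"yyb":76}
After op 2 (replace /vo 4): {"bnz":66,"o":59,"vo":4,"yyb":76}
After op 3 (add /mf 93): {"bnz":66,"mf":93,"o":59,"vo":4,"yyb":76}
After op 4 (remove /o): {"bnz":66,"mf":93,"vo":4,"yyb":76}
After op 5 (replace /bnz 10): {"bnz":10,"mf":93,"vo":4,"yyb":76}
After op 6 (remove /vo): {"bnz":10,"mf":93,"yyb":76}
After op 7 (replace /bnz 31): {"bnz":31,"mf":93,"yyb":76}
After op 8 (add /mf 43): {"bnz":31,"mf":43,"yyb":76}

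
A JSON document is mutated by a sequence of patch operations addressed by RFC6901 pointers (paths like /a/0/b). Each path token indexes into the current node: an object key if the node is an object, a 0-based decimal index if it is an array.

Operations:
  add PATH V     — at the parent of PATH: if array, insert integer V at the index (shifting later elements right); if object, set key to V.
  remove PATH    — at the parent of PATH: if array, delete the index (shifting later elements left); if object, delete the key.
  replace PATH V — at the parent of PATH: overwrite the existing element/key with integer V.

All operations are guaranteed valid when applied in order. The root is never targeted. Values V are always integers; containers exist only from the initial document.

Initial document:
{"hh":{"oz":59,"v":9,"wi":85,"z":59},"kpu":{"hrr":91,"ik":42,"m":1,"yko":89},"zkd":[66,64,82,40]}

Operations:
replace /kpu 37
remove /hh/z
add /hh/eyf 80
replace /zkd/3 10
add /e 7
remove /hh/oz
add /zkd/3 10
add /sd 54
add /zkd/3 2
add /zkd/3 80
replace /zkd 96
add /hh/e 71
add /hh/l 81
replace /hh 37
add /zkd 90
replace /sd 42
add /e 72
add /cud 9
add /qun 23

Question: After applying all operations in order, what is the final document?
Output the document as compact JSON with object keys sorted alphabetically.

After op 1 (replace /kpu 37): {"hh":{"oz":59,"v":9,"wi":85,"z":59},"kpu":37,"zkd":[66,64,82,40]}
After op 2 (remove /hh/z): {"hh":{"oz":59,"v":9,"wi":85},"kpu":37,"zkd":[66,64,82,40]}
After op 3 (add /hh/eyf 80): {"hh":{"eyf":80,"oz":59,"v":9,"wi":85},"kpu":37,"zkd":[66,64,82,40]}
After op 4 (replace /zkd/3 10): {"hh":{"eyf":80,"oz":59,"v":9,"wi":85},"kpu":37,"zkd":[66,64,82,10]}
After op 5 (add /e 7): {"e":7,"hh":{"eyf":80,"oz":59,"v":9,"wi":85},"kpu":37,"zkd":[66,64,82,10]}
After op 6 (remove /hh/oz): {"e":7,"hh":{"eyf":80,"v":9,"wi":85},"kpu":37,"zkd":[66,64,82,10]}
After op 7 (add /zkd/3 10): {"e":7,"hh":{"eyf":80,"v":9,"wi":85},"kpu":37,"zkd":[66,64,82,10,10]}
After op 8 (add /sd 54): {"e":7,"hh":{"eyf":80,"v":9,"wi":85},"kpu":37,"sd":54,"zkd":[66,64,82,10,10]}
After op 9 (add /zkd/3 2): {"e":7,"hh":{"eyf":80,"v":9,"wi":85},"kpu":37,"sd":54,"zkd":[66,64,82,2,10,10]}
After op 10 (add /zkd/3 80): {"e":7,"hh":{"eyf":80,"v":9,"wi":85},"kpu":37,"sd":54,"zkd":[66,64,82,80,2,10,10]}
After op 11 (replace /zkd 96): {"e":7,"hh":{"eyf":80,"v":9,"wi":85},"kpu":37,"sd":54,"zkd":96}
After op 12 (add /hh/e 71): {"e":7,"hh":{"e":71,"eyf":80,"v":9,"wi":85},"kpu":37,"sd":54,"zkd":96}
After op 13 (add /hh/l 81): {"e":7,"hh":{"e":71,"eyf":80,"l":81,"v":9,"wi":85},"kpu":37,"sd":54,"zkd":96}
After op 14 (replace /hh 37): {"e":7,"hh":37,"kpu":37,"sd":54,"zkd":96}
After op 15 (add /zkd 90): {"e":7,"hh":37,"kpu":37,"sd":54,"zkd":90}
After op 16 (replace /sd 42): {"e":7,"hh":37,"kpu":37,"sd":42,"zkd":90}
After op 17 (add /e 72): {"e":72,"hh":37,"kpu":37,"sd":42,"zkd":90}
After op 18 (add /cud 9): {"cud":9,"e":72,"hh":37,"kpu":37,"sd":42,"zkd":90}
After op 19 (add /qun 23): {"cud":9,"e":72,"hh":37,"kpu":37,"qun":23,"sd":42,"zkd":90}

Answer: {"cud":9,"e":72,"hh":37,"kpu":37,"qun":23,"sd":42,"zkd":90}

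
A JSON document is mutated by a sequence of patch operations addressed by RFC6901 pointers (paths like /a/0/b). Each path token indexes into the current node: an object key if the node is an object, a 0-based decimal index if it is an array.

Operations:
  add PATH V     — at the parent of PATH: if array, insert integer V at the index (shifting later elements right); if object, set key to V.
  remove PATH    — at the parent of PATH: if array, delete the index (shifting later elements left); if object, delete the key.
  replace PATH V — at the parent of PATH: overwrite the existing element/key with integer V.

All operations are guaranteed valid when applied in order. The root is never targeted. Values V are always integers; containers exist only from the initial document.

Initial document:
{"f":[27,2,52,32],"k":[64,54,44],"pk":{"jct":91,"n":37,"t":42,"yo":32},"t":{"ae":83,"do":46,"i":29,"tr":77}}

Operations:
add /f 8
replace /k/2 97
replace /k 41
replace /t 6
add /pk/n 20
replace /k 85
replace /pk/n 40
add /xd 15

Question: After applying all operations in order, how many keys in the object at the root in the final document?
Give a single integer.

After op 1 (add /f 8): {"f":8,"k":[64,54,44],"pk":{"jct":91,"n":37,"t":42,"yo":32},"t":{"ae":83,"do":46,"i":29,"tr":77}}
After op 2 (replace /k/2 97): {"f":8,"k":[64,54,97],"pk":{"jct":91,"n":37,"t":42,"yo":32},"t":{"ae":83,"do":46,"i":29,"tr":77}}
After op 3 (replace /k 41): {"f":8,"k":41,"pk":{"jct":91,"n":37,"t":42,"yo":32},"t":{"ae":83,"do":46,"i":29,"tr":77}}
After op 4 (replace /t 6): {"f":8,"k":41,"pk":{"jct":91,"n":37,"t":42,"yo":32},"t":6}
After op 5 (add /pk/n 20): {"f":8,"k":41,"pk":{"jct":91,"n":20,"t":42,"yo":32},"t":6}
After op 6 (replace /k 85): {"f":8,"k":85,"pk":{"jct":91,"n":20,"t":42,"yo":32},"t":6}
After op 7 (replace /pk/n 40): {"f":8,"k":85,"pk":{"jct":91,"n":40,"t":42,"yo":32},"t":6}
After op 8 (add /xd 15): {"f":8,"k":85,"pk":{"jct":91,"n":40,"t":42,"yo":32},"t":6,"xd":15}
Size at the root: 5

Answer: 5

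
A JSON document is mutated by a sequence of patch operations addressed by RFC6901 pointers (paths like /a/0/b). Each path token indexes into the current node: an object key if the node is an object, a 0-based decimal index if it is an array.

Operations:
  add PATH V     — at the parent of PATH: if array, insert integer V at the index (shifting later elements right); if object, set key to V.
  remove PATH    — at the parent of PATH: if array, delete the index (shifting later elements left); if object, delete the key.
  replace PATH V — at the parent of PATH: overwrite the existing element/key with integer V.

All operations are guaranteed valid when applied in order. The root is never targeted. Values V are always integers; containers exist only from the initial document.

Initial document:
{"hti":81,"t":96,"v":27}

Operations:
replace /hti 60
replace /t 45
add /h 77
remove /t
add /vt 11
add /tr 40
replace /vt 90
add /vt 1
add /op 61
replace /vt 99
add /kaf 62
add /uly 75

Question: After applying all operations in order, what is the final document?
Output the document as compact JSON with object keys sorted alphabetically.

After op 1 (replace /hti 60): {"hti":60,"t":96,"v":27}
After op 2 (replace /t 45): {"hti":60,"t":45,"v":27}
After op 3 (add /h 77): {"h":77,"hti":60,"t":45,"v":27}
After op 4 (remove /t): {"h":77,"hti":60,"v":27}
After op 5 (add /vt 11): {"h":77,"hti":60,"v":27,"vt":11}
After op 6 (add /tr 40): {"h":77,"hti":60,"tr":40,"v":27,"vt":11}
After op 7 (replace /vt 90): {"h":77,"hti":60,"tr":40,"v":27,"vt":90}
After op 8 (add /vt 1): {"h":77,"hti":60,"tr":40,"v":27,"vt":1}
After op 9 (add /op 61): {"h":77,"hti":60,"op":61,"tr":40,"v":27,"vt":1}
After op 10 (replace /vt 99): {"h":77,"hti":60,"op":61,"tr":40,"v":27,"vt":99}
After op 11 (add /kaf 62): {"h":77,"hti":60,"kaf":62,"op":61,"tr":40,"v":27,"vt":99}
After op 12 (add /uly 75): {"h":77,"hti":60,"kaf":62,"op":61,"tr":40,"uly":75,"v":27,"vt":99}

Answer: {"h":77,"hti":60,"kaf":62,"op":61,"tr":40,"uly":75,"v":27,"vt":99}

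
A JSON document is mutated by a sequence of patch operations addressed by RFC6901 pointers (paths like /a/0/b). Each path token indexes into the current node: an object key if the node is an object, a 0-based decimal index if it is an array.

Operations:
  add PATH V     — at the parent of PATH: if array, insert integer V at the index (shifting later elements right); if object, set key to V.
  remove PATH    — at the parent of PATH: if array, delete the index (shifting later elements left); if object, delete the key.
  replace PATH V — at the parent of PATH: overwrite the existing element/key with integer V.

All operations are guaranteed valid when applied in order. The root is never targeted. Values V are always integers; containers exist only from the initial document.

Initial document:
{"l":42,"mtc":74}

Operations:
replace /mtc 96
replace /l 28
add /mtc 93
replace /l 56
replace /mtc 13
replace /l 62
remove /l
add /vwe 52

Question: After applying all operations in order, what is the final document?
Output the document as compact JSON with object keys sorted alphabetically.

After op 1 (replace /mtc 96): {"l":42,"mtc":96}
After op 2 (replace /l 28): {"l":28,"mtc":96}
After op 3 (add /mtc 93): {"l":28,"mtc":93}
After op 4 (replace /l 56): {"l":56,"mtc":93}
After op 5 (replace /mtc 13): {"l":56,"mtc":13}
After op 6 (replace /l 62): {"l":62,"mtc":13}
After op 7 (remove /l): {"mtc":13}
After op 8 (add /vwe 52): {"mtc":13,"vwe":52}

Answer: {"mtc":13,"vwe":52}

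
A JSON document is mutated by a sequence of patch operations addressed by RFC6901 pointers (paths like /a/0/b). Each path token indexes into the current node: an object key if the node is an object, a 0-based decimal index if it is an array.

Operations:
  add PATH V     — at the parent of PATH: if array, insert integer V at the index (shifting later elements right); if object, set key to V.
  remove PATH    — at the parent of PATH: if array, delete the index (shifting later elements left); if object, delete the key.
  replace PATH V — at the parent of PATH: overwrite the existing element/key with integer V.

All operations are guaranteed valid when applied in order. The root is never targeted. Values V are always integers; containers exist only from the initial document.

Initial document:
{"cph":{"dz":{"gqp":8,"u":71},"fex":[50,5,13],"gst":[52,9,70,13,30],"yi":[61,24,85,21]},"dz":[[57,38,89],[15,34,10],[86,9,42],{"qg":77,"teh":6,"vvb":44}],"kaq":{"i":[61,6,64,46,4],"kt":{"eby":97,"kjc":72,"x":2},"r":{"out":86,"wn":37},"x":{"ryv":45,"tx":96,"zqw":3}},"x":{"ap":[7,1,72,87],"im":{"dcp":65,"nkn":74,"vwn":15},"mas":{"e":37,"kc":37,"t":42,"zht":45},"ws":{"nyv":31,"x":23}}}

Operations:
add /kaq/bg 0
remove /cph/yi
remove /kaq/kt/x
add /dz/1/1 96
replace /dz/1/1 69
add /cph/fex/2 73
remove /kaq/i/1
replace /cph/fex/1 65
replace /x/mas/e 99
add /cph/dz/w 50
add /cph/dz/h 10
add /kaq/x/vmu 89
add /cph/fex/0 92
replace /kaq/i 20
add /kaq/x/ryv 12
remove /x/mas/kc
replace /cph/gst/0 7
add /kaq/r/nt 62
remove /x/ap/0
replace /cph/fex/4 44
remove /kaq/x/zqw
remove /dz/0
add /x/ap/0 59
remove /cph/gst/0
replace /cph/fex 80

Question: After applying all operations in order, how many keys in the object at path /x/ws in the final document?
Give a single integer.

Answer: 2

Derivation:
After op 1 (add /kaq/bg 0): {"cph":{"dz":{"gqp":8,"u":71},"fex":[50,5,13],"gst":[52,9,70,13,30],"yi":[61,24,85,21]},"dz":[[57,38,89],[15,34,10],[86,9,42],{"qg":77,"teh":6,"vvb":44}],"kaq":{"bg":0,"i":[61,6,64,46,4],"kt":{"eby":97,"kjc":72,"x":2},"r":{"out":86,"wn":37},"x":{"ryv":45,"tx":96,"zqw":3}},"x":{"ap":[7,1,72,87],"im":{"dcp":65,"nkn":74,"vwn":15},"mas":{"e":37,"kc":37,"t":42,"zht":45},"ws":{"nyv":31,"x":23}}}
After op 3 (remove /kaq/kt/x): {"cph":{"dz":{"gqp":8,"u":71},"fex":[50,5,13],"gst":[52,9,70,13,30]},"dz":[[57,38,89],[15,34,10],[86,9,42],{"qg":77,"teh":6,"vvb":44}],"kaq":{"bg":0,"i":[61,6,64,46,4],"kt":{"eby":97,"kjc":72},"r":{"out":86,"wn":37},"x":{"ryv":45,"tx":96,"zqw":3}},"x":{"ap":[7,1,72,87],"im":{"dcp":65,"nkn":74,"vwn":15},"mas":{"e":37,"kc":37,"t":42,"zht":45},"ws":{"nyv":31,"x":23}}}
After op 5 (replace /dz/1/1 69): {"cph":{"dz":{"gqp":8,"u":71},"fex":[50,5,13],"gst":[52,9,70,13,30]},"dz":[[57,38,89],[15,69,34,10],[86,9,42],{"qg":77,"teh":6,"vvb":44}],"kaq":{"bg":0,"i":[61,6,64,46,4],"kt":{"eby":97,"kjc":72},"r":{"out":86,"wn":37},"x":{"ryv":45,"tx":96,"zqw":3}},"x":{"ap":[7,1,72,87],"im":{"dcp":65,"nkn":74,"vwn":15},"mas":{"e":37,"kc":37,"t":42,"zht":45},"ws":{"nyv":31,"x":23}}}
After op 7 (remove /kaq/i/1): {"cph":{"dz":{"gqp":8,"u":71},"fex":[50,5,73,13],"gst":[52,9,70,13,30]},"dz":[[57,38,89],[15,69,34,10],[86,9,42],{"qg":77,"teh":6,"vvb":44}],"kaq":{"bg":0,"i":[61,64,46,4],"kt":{"eby":97,"kjc":72},"r":{"out":86,"wn":37},"x":{"ryv":45,"tx":96,"zqw":3}},"x":{"ap":[7,1,72,87],"im":{"dcp":65,"nkn":74,"vwn":15},"mas":{"e":37,"kc":37,"t":42,"zht":45},"ws":{"nyv":31,"x":23}}}
After op 9 (replace /x/mas/e 99): {"cph":{"dz":{"gqp":8,"u":71},"fex":[50,65,73,13],"gst":[52,9,70,13,30]},"dz":[[57,38,89],[15,69,34,10],[86,9,42],{"qg":77,"teh":6,"vvb":44}],"kaq":{"bg":0,"i":[61,64,46,4],"kt":{"eby":97,"kjc":72},"r":{"out":86,"wn":37},"x":{"ryv":45,"tx":96,"zqw":3}},"x":{"ap":[7,1,72,87],"im":{"dcp":65,"nkn":74,"vwn":15},"mas":{"e":99,"kc":37,"t":42,"zht":45},"ws":{"nyv":31,"x":23}}}
After op 11 (add /cph/dz/h 10): {"cph":{"dz":{"gqp":8,"h":10,"u":71,"w":50},"fex":[50,65,73,13],"gst":[52,9,70,13,30]},"dz":[[57,38,89],[15,69,34,10],[86,9,42],{"qg":77,"teh":6,"vvb":44}],"kaq":{"bg":0,"i":[61,64,46,4],"kt":{"eby":97,"kjc":72},"r":{"out":86,"wn":37},"x":{"ryv":45,"tx":96,"zqw":3}},"x":{"ap":[7,1,72,87],"im":{"dcp":65,"nkn":74,"vwn":15},"mas":{"e":99,"kc":37,"t":42,"zht":45},"ws":{"nyv":31,"x":23}}}
After op 13 (add /cph/fex/0 92): {"cph":{"dz":{"gqp":8,"h":10,"u":71,"w":50},"fex":[92,50,65,73,13],"gst":[52,9,70,13,30]},"dz":[[57,38,89],[15,69,34,10],[86,9,42],{"qg":77,"teh":6,"vvb":44}],"kaq":{"bg":0,"i":[61,64,46,4],"kt":{"eby":97,"kjc":72},"r":{"out":86,"wn":37},"x":{"ryv":45,"tx":96,"vmu":89,"zqw":3}},"x":{"ap":[7,1,72,87],"im":{"dcp":65,"nkn":74,"vwn":15},"mas":{"e":99,"kc":37,"t":42,"zht":45},"ws":{"nyv":31,"x":23}}}
After op 15 (add /kaq/x/ryv 12): {"cph":{"dz":{"gqp":8,"h":10,"u":71,"w":50},"fex":[92,50,65,73,13],"gst":[52,9,70,13,30]},"dz":[[57,38,89],[15,69,34,10],[86,9,42],{"qg":77,"teh":6,"vvb":44}],"kaq":{"bg":0,"i":20,"kt":{"eby":97,"kjc":72},"r":{"out":86,"wn":37},"x":{"ryv":12,"tx":96,"vmu":89,"zqw":3}},"x":{"ap":[7,1,72,87],"im":{"dcp":65,"nkn":74,"vwn":15},"mas":{"e":99,"kc":37,"t":42,"zht":45},"ws":{"nyv":31,"x":23}}}
After op 17 (replace /cph/gst/0 7): {"cph":{"dz":{"gqp":8,"h":10,"u":71,"w":50},"fex":[92,50,65,73,13],"gst":[7,9,70,13,30]},"dz":[[57,38,89],[15,69,34,10],[86,9,42],{"qg":77,"teh":6,"vvb":44}],"kaq":{"bg":0,"i":20,"kt":{"eby":97,"kjc":72},"r":{"out":86,"wn":37},"x":{"ryv":12,"tx":96,"vmu":89,"zqw":3}},"x":{"ap":[7,1,72,87],"im":{"dcp":65,"nkn":74,"vwn":15},"mas":{"e":99,"t":42,"zht":45},"ws":{"nyv":31,"x":23}}}
After op 19 (remove /x/ap/0): {"cph":{"dz":{"gqp":8,"h":10,"u":71,"w":50},"fex":[92,50,65,73,13],"gst":[7,9,70,13,30]},"dz":[[57,38,89],[15,69,34,10],[86,9,42],{"qg":77,"teh":6,"vvb":44}],"kaq":{"bg":0,"i":20,"kt":{"eby":97,"kjc":72},"r":{"nt":62,"out":86,"wn":37},"x":{"ryv":12,"tx":96,"vmu":89,"zqw":3}},"x":{"ap":[1,72,87],"im":{"dcp":65,"nkn":74,"vwn":15},"mas":{"e":99,"t":42,"zht":45},"ws":{"nyv":31,"x":23}}}
After op 21 (remove /kaq/x/zqw): {"cph":{"dz":{"gqp":8,"h":10,"u":71,"w":50},"fex":[92,50,65,73,44],"gst":[7,9,70,13,30]},"dz":[[57,38,89],[15,69,34,10],[86,9,42],{"qg":77,"teh":6,"vvb":44}],"kaq":{"bg":0,"i":20,"kt":{"eby":97,"kjc":72},"r":{"nt":62,"out":86,"wn":37},"x":{"ryv":12,"tx":96,"vmu":89}},"x":{"ap":[1,72,87],"im":{"dcp":65,"nkn":74,"vwn":15},"mas":{"e":99,"t":42,"zht":45},"ws":{"nyv":31,"x":23}}}
After op 23 (add /x/ap/0 59): {"cph":{"dz":{"gqp":8,"h":10,"u":71,"w":50},"fex":[92,50,65,73,44],"gst":[7,9,70,13,30]},"dz":[[15,69,34,10],[86,9,42],{"qg":77,"teh":6,"vvb":44}],"kaq":{"bg":0,"i":20,"kt":{"eby":97,"kjc":72},"r":{"nt":62,"out":86,"wn":37},"x":{"ryv":12,"tx":96,"vmu":89}},"x":{"ap":[59,1,72,87],"im":{"dcp":65,"nkn":74,"vwn":15},"mas":{"e":99,"t":42,"zht":45},"ws":{"nyv":31,"x":23}}}
Size at path /x/ws: 2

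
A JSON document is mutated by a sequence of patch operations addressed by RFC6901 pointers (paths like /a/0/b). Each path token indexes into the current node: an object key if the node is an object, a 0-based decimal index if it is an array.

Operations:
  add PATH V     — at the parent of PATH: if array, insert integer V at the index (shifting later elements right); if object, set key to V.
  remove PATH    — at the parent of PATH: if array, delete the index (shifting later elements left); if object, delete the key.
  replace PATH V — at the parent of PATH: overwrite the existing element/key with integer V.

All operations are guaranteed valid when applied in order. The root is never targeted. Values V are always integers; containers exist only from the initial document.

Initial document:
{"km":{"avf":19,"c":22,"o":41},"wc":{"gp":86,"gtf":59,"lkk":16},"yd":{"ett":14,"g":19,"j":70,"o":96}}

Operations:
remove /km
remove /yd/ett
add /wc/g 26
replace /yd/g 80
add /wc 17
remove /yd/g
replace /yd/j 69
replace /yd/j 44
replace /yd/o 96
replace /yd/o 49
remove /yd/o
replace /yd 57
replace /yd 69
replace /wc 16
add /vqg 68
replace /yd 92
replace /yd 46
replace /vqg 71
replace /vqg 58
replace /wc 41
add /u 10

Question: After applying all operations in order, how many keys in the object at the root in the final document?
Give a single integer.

After op 1 (remove /km): {"wc":{"gp":86,"gtf":59,"lkk":16},"yd":{"ett":14,"g":19,"j":70,"o":96}}
After op 2 (remove /yd/ett): {"wc":{"gp":86,"gtf":59,"lkk":16},"yd":{"g":19,"j":70,"o":96}}
After op 3 (add /wc/g 26): {"wc":{"g":26,"gp":86,"gtf":59,"lkk":16},"yd":{"g":19,"j":70,"o":96}}
After op 4 (replace /yd/g 80): {"wc":{"g":26,"gp":86,"gtf":59,"lkk":16},"yd":{"g":80,"j":70,"o":96}}
After op 5 (add /wc 17): {"wc":17,"yd":{"g":80,"j":70,"o":96}}
After op 6 (remove /yd/g): {"wc":17,"yd":{"j":70,"o":96}}
After op 7 (replace /yd/j 69): {"wc":17,"yd":{"j":69,"o":96}}
After op 8 (replace /yd/j 44): {"wc":17,"yd":{"j":44,"o":96}}
After op 9 (replace /yd/o 96): {"wc":17,"yd":{"j":44,"o":96}}
After op 10 (replace /yd/o 49): {"wc":17,"yd":{"j":44,"o":49}}
After op 11 (remove /yd/o): {"wc":17,"yd":{"j":44}}
After op 12 (replace /yd 57): {"wc":17,"yd":57}
After op 13 (replace /yd 69): {"wc":17,"yd":69}
After op 14 (replace /wc 16): {"wc":16,"yd":69}
After op 15 (add /vqg 68): {"vqg":68,"wc":16,"yd":69}
After op 16 (replace /yd 92): {"vqg":68,"wc":16,"yd":92}
After op 17 (replace /yd 46): {"vqg":68,"wc":16,"yd":46}
After op 18 (replace /vqg 71): {"vqg":71,"wc":16,"yd":46}
After op 19 (replace /vqg 58): {"vqg":58,"wc":16,"yd":46}
After op 20 (replace /wc 41): {"vqg":58,"wc":41,"yd":46}
After op 21 (add /u 10): {"u":10,"vqg":58,"wc":41,"yd":46}
Size at the root: 4

Answer: 4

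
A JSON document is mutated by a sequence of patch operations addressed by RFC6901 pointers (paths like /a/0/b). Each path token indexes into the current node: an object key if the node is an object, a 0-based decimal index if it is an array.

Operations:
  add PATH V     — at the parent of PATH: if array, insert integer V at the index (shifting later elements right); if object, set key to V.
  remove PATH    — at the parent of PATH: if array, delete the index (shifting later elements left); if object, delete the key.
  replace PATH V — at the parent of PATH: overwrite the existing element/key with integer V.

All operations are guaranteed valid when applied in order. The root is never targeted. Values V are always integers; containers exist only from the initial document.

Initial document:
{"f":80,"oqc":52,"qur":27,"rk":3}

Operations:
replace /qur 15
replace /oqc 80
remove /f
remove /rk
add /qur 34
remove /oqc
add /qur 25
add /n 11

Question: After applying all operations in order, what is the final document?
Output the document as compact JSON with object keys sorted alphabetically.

Answer: {"n":11,"qur":25}

Derivation:
After op 1 (replace /qur 15): {"f":80,"oqc":52,"qur":15,"rk":3}
After op 2 (replace /oqc 80): {"f":80,"oqc":80,"qur":15,"rk":3}
After op 3 (remove /f): {"oqc":80,"qur":15,"rk":3}
After op 4 (remove /rk): {"oqc":80,"qur":15}
After op 5 (add /qur 34): {"oqc":80,"qur":34}
After op 6 (remove /oqc): {"qur":34}
After op 7 (add /qur 25): {"qur":25}
After op 8 (add /n 11): {"n":11,"qur":25}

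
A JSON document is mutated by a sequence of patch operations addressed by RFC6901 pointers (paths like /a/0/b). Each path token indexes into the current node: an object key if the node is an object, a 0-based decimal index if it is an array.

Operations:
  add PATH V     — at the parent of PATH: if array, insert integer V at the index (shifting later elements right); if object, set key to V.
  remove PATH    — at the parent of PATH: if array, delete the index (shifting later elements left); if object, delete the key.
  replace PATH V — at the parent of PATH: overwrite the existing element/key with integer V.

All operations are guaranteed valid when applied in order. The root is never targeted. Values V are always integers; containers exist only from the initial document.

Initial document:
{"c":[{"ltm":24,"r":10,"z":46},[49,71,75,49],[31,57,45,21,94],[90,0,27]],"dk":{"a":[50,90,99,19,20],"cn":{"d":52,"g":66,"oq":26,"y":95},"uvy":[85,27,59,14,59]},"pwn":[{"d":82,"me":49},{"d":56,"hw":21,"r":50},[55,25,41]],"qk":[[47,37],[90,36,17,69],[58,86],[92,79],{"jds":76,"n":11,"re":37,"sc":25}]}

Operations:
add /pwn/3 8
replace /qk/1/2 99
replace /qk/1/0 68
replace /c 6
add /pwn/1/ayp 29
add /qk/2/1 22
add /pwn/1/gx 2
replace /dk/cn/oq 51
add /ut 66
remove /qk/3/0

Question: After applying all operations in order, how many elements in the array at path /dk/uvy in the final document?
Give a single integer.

Answer: 5

Derivation:
After op 1 (add /pwn/3 8): {"c":[{"ltm":24,"r":10,"z":46},[49,71,75,49],[31,57,45,21,94],[90,0,27]],"dk":{"a":[50,90,99,19,20],"cn":{"d":52,"g":66,"oq":26,"y":95},"uvy":[85,27,59,14,59]},"pwn":[{"d":82,"me":49},{"d":56,"hw":21,"r":50},[55,25,41],8],"qk":[[47,37],[90,36,17,69],[58,86],[92,79],{"jds":76,"n":11,"re":37,"sc":25}]}
After op 2 (replace /qk/1/2 99): {"c":[{"ltm":24,"r":10,"z":46},[49,71,75,49],[31,57,45,21,94],[90,0,27]],"dk":{"a":[50,90,99,19,20],"cn":{"d":52,"g":66,"oq":26,"y":95},"uvy":[85,27,59,14,59]},"pwn":[{"d":82,"me":49},{"d":56,"hw":21,"r":50},[55,25,41],8],"qk":[[47,37],[90,36,99,69],[58,86],[92,79],{"jds":76,"n":11,"re":37,"sc":25}]}
After op 3 (replace /qk/1/0 68): {"c":[{"ltm":24,"r":10,"z":46},[49,71,75,49],[31,57,45,21,94],[90,0,27]],"dk":{"a":[50,90,99,19,20],"cn":{"d":52,"g":66,"oq":26,"y":95},"uvy":[85,27,59,14,59]},"pwn":[{"d":82,"me":49},{"d":56,"hw":21,"r":50},[55,25,41],8],"qk":[[47,37],[68,36,99,69],[58,86],[92,79],{"jds":76,"n":11,"re":37,"sc":25}]}
After op 4 (replace /c 6): {"c":6,"dk":{"a":[50,90,99,19,20],"cn":{"d":52,"g":66,"oq":26,"y":95},"uvy":[85,27,59,14,59]},"pwn":[{"d":82,"me":49},{"d":56,"hw":21,"r":50},[55,25,41],8],"qk":[[47,37],[68,36,99,69],[58,86],[92,79],{"jds":76,"n":11,"re":37,"sc":25}]}
After op 5 (add /pwn/1/ayp 29): {"c":6,"dk":{"a":[50,90,99,19,20],"cn":{"d":52,"g":66,"oq":26,"y":95},"uvy":[85,27,59,14,59]},"pwn":[{"d":82,"me":49},{"ayp":29,"d":56,"hw":21,"r":50},[55,25,41],8],"qk":[[47,37],[68,36,99,69],[58,86],[92,79],{"jds":76,"n":11,"re":37,"sc":25}]}
After op 6 (add /qk/2/1 22): {"c":6,"dk":{"a":[50,90,99,19,20],"cn":{"d":52,"g":66,"oq":26,"y":95},"uvy":[85,27,59,14,59]},"pwn":[{"d":82,"me":49},{"ayp":29,"d":56,"hw":21,"r":50},[55,25,41],8],"qk":[[47,37],[68,36,99,69],[58,22,86],[92,79],{"jds":76,"n":11,"re":37,"sc":25}]}
After op 7 (add /pwn/1/gx 2): {"c":6,"dk":{"a":[50,90,99,19,20],"cn":{"d":52,"g":66,"oq":26,"y":95},"uvy":[85,27,59,14,59]},"pwn":[{"d":82,"me":49},{"ayp":29,"d":56,"gx":2,"hw":21,"r":50},[55,25,41],8],"qk":[[47,37],[68,36,99,69],[58,22,86],[92,79],{"jds":76,"n":11,"re":37,"sc":25}]}
After op 8 (replace /dk/cn/oq 51): {"c":6,"dk":{"a":[50,90,99,19,20],"cn":{"d":52,"g":66,"oq":51,"y":95},"uvy":[85,27,59,14,59]},"pwn":[{"d":82,"me":49},{"ayp":29,"d":56,"gx":2,"hw":21,"r":50},[55,25,41],8],"qk":[[47,37],[68,36,99,69],[58,22,86],[92,79],{"jds":76,"n":11,"re":37,"sc":25}]}
After op 9 (add /ut 66): {"c":6,"dk":{"a":[50,90,99,19,20],"cn":{"d":52,"g":66,"oq":51,"y":95},"uvy":[85,27,59,14,59]},"pwn":[{"d":82,"me":49},{"ayp":29,"d":56,"gx":2,"hw":21,"r":50},[55,25,41],8],"qk":[[47,37],[68,36,99,69],[58,22,86],[92,79],{"jds":76,"n":11,"re":37,"sc":25}],"ut":66}
After op 10 (remove /qk/3/0): {"c":6,"dk":{"a":[50,90,99,19,20],"cn":{"d":52,"g":66,"oq":51,"y":95},"uvy":[85,27,59,14,59]},"pwn":[{"d":82,"me":49},{"ayp":29,"d":56,"gx":2,"hw":21,"r":50},[55,25,41],8],"qk":[[47,37],[68,36,99,69],[58,22,86],[79],{"jds":76,"n":11,"re":37,"sc":25}],"ut":66}
Size at path /dk/uvy: 5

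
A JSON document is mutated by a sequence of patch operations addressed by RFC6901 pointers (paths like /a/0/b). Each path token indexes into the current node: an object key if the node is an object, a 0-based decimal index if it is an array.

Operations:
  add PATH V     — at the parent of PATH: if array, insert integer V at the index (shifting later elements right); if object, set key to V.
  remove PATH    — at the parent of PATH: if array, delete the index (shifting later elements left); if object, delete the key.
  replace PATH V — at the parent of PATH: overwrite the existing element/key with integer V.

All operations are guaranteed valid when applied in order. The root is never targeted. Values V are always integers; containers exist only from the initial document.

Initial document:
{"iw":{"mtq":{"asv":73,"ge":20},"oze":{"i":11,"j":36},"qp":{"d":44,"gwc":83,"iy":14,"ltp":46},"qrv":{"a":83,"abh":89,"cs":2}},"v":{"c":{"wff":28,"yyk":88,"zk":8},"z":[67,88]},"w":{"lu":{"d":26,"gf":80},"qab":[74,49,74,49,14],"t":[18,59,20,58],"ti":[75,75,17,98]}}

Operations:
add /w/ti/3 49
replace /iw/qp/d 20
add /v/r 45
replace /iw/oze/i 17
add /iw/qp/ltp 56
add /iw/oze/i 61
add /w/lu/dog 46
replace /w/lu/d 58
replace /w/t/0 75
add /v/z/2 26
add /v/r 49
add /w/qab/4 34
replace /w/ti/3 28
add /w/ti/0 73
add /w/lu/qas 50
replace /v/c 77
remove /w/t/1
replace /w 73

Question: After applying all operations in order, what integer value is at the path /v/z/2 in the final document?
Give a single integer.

After op 1 (add /w/ti/3 49): {"iw":{"mtq":{"asv":73,"ge":20},"oze":{"i":11,"j":36},"qp":{"d":44,"gwc":83,"iy":14,"ltp":46},"qrv":{"a":83,"abh":89,"cs":2}},"v":{"c":{"wff":28,"yyk":88,"zk":8},"z":[67,88]},"w":{"lu":{"d":26,"gf":80},"qab":[74,49,74,49,14],"t":[18,59,20,58],"ti":[75,75,17,49,98]}}
After op 2 (replace /iw/qp/d 20): {"iw":{"mtq":{"asv":73,"ge":20},"oze":{"i":11,"j":36},"qp":{"d":20,"gwc":83,"iy":14,"ltp":46},"qrv":{"a":83,"abh":89,"cs":2}},"v":{"c":{"wff":28,"yyk":88,"zk":8},"z":[67,88]},"w":{"lu":{"d":26,"gf":80},"qab":[74,49,74,49,14],"t":[18,59,20,58],"ti":[75,75,17,49,98]}}
After op 3 (add /v/r 45): {"iw":{"mtq":{"asv":73,"ge":20},"oze":{"i":11,"j":36},"qp":{"d":20,"gwc":83,"iy":14,"ltp":46},"qrv":{"a":83,"abh":89,"cs":2}},"v":{"c":{"wff":28,"yyk":88,"zk":8},"r":45,"z":[67,88]},"w":{"lu":{"d":26,"gf":80},"qab":[74,49,74,49,14],"t":[18,59,20,58],"ti":[75,75,17,49,98]}}
After op 4 (replace /iw/oze/i 17): {"iw":{"mtq":{"asv":73,"ge":20},"oze":{"i":17,"j":36},"qp":{"d":20,"gwc":83,"iy":14,"ltp":46},"qrv":{"a":83,"abh":89,"cs":2}},"v":{"c":{"wff":28,"yyk":88,"zk":8},"r":45,"z":[67,88]},"w":{"lu":{"d":26,"gf":80},"qab":[74,49,74,49,14],"t":[18,59,20,58],"ti":[75,75,17,49,98]}}
After op 5 (add /iw/qp/ltp 56): {"iw":{"mtq":{"asv":73,"ge":20},"oze":{"i":17,"j":36},"qp":{"d":20,"gwc":83,"iy":14,"ltp":56},"qrv":{"a":83,"abh":89,"cs":2}},"v":{"c":{"wff":28,"yyk":88,"zk":8},"r":45,"z":[67,88]},"w":{"lu":{"d":26,"gf":80},"qab":[74,49,74,49,14],"t":[18,59,20,58],"ti":[75,75,17,49,98]}}
After op 6 (add /iw/oze/i 61): {"iw":{"mtq":{"asv":73,"ge":20},"oze":{"i":61,"j":36},"qp":{"d":20,"gwc":83,"iy":14,"ltp":56},"qrv":{"a":83,"abh":89,"cs":2}},"v":{"c":{"wff":28,"yyk":88,"zk":8},"r":45,"z":[67,88]},"w":{"lu":{"d":26,"gf":80},"qab":[74,49,74,49,14],"t":[18,59,20,58],"ti":[75,75,17,49,98]}}
After op 7 (add /w/lu/dog 46): {"iw":{"mtq":{"asv":73,"ge":20},"oze":{"i":61,"j":36},"qp":{"d":20,"gwc":83,"iy":14,"ltp":56},"qrv":{"a":83,"abh":89,"cs":2}},"v":{"c":{"wff":28,"yyk":88,"zk":8},"r":45,"z":[67,88]},"w":{"lu":{"d":26,"dog":46,"gf":80},"qab":[74,49,74,49,14],"t":[18,59,20,58],"ti":[75,75,17,49,98]}}
After op 8 (replace /w/lu/d 58): {"iw":{"mtq":{"asv":73,"ge":20},"oze":{"i":61,"j":36},"qp":{"d":20,"gwc":83,"iy":14,"ltp":56},"qrv":{"a":83,"abh":89,"cs":2}},"v":{"c":{"wff":28,"yyk":88,"zk":8},"r":45,"z":[67,88]},"w":{"lu":{"d":58,"dog":46,"gf":80},"qab":[74,49,74,49,14],"t":[18,59,20,58],"ti":[75,75,17,49,98]}}
After op 9 (replace /w/t/0 75): {"iw":{"mtq":{"asv":73,"ge":20},"oze":{"i":61,"j":36},"qp":{"d":20,"gwc":83,"iy":14,"ltp":56},"qrv":{"a":83,"abh":89,"cs":2}},"v":{"c":{"wff":28,"yyk":88,"zk":8},"r":45,"z":[67,88]},"w":{"lu":{"d":58,"dog":46,"gf":80},"qab":[74,49,74,49,14],"t":[75,59,20,58],"ti":[75,75,17,49,98]}}
After op 10 (add /v/z/2 26): {"iw":{"mtq":{"asv":73,"ge":20},"oze":{"i":61,"j":36},"qp":{"d":20,"gwc":83,"iy":14,"ltp":56},"qrv":{"a":83,"abh":89,"cs":2}},"v":{"c":{"wff":28,"yyk":88,"zk":8},"r":45,"z":[67,88,26]},"w":{"lu":{"d":58,"dog":46,"gf":80},"qab":[74,49,74,49,14],"t":[75,59,20,58],"ti":[75,75,17,49,98]}}
After op 11 (add /v/r 49): {"iw":{"mtq":{"asv":73,"ge":20},"oze":{"i":61,"j":36},"qp":{"d":20,"gwc":83,"iy":14,"ltp":56},"qrv":{"a":83,"abh":89,"cs":2}},"v":{"c":{"wff":28,"yyk":88,"zk":8},"r":49,"z":[67,88,26]},"w":{"lu":{"d":58,"dog":46,"gf":80},"qab":[74,49,74,49,14],"t":[75,59,20,58],"ti":[75,75,17,49,98]}}
After op 12 (add /w/qab/4 34): {"iw":{"mtq":{"asv":73,"ge":20},"oze":{"i":61,"j":36},"qp":{"d":20,"gwc":83,"iy":14,"ltp":56},"qrv":{"a":83,"abh":89,"cs":2}},"v":{"c":{"wff":28,"yyk":88,"zk":8},"r":49,"z":[67,88,26]},"w":{"lu":{"d":58,"dog":46,"gf":80},"qab":[74,49,74,49,34,14],"t":[75,59,20,58],"ti":[75,75,17,49,98]}}
After op 13 (replace /w/ti/3 28): {"iw":{"mtq":{"asv":73,"ge":20},"oze":{"i":61,"j":36},"qp":{"d":20,"gwc":83,"iy":14,"ltp":56},"qrv":{"a":83,"abh":89,"cs":2}},"v":{"c":{"wff":28,"yyk":88,"zk":8},"r":49,"z":[67,88,26]},"w":{"lu":{"d":58,"dog":46,"gf":80},"qab":[74,49,74,49,34,14],"t":[75,59,20,58],"ti":[75,75,17,28,98]}}
After op 14 (add /w/ti/0 73): {"iw":{"mtq":{"asv":73,"ge":20},"oze":{"i":61,"j":36},"qp":{"d":20,"gwc":83,"iy":14,"ltp":56},"qrv":{"a":83,"abh":89,"cs":2}},"v":{"c":{"wff":28,"yyk":88,"zk":8},"r":49,"z":[67,88,26]},"w":{"lu":{"d":58,"dog":46,"gf":80},"qab":[74,49,74,49,34,14],"t":[75,59,20,58],"ti":[73,75,75,17,28,98]}}
After op 15 (add /w/lu/qas 50): {"iw":{"mtq":{"asv":73,"ge":20},"oze":{"i":61,"j":36},"qp":{"d":20,"gwc":83,"iy":14,"ltp":56},"qrv":{"a":83,"abh":89,"cs":2}},"v":{"c":{"wff":28,"yyk":88,"zk":8},"r":49,"z":[67,88,26]},"w":{"lu":{"d":58,"dog":46,"gf":80,"qas":50},"qab":[74,49,74,49,34,14],"t":[75,59,20,58],"ti":[73,75,75,17,28,98]}}
After op 16 (replace /v/c 77): {"iw":{"mtq":{"asv":73,"ge":20},"oze":{"i":61,"j":36},"qp":{"d":20,"gwc":83,"iy":14,"ltp":56},"qrv":{"a":83,"abh":89,"cs":2}},"v":{"c":77,"r":49,"z":[67,88,26]},"w":{"lu":{"d":58,"dog":46,"gf":80,"qas":50},"qab":[74,49,74,49,34,14],"t":[75,59,20,58],"ti":[73,75,75,17,28,98]}}
After op 17 (remove /w/t/1): {"iw":{"mtq":{"asv":73,"ge":20},"oze":{"i":61,"j":36},"qp":{"d":20,"gwc":83,"iy":14,"ltp":56},"qrv":{"a":83,"abh":89,"cs":2}},"v":{"c":77,"r":49,"z":[67,88,26]},"w":{"lu":{"d":58,"dog":46,"gf":80,"qas":50},"qab":[74,49,74,49,34,14],"t":[75,20,58],"ti":[73,75,75,17,28,98]}}
After op 18 (replace /w 73): {"iw":{"mtq":{"asv":73,"ge":20},"oze":{"i":61,"j":36},"qp":{"d":20,"gwc":83,"iy":14,"ltp":56},"qrv":{"a":83,"abh":89,"cs":2}},"v":{"c":77,"r":49,"z":[67,88,26]},"w":73}
Value at /v/z/2: 26

Answer: 26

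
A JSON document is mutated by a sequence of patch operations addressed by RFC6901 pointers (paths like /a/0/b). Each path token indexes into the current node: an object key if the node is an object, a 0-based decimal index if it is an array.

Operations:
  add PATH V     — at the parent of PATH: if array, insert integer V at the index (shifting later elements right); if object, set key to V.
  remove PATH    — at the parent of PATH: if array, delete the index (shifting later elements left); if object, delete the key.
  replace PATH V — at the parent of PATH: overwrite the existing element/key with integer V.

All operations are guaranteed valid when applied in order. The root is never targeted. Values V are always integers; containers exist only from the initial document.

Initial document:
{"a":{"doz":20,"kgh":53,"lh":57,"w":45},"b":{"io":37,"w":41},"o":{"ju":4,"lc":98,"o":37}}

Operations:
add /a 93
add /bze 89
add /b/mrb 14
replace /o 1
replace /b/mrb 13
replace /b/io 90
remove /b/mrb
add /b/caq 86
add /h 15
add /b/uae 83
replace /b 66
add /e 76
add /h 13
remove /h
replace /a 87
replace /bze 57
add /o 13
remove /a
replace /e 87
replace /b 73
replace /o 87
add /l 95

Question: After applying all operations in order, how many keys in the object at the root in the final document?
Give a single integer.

After op 1 (add /a 93): {"a":93,"b":{"io":37,"w":41},"o":{"ju":4,"lc":98,"o":37}}
After op 2 (add /bze 89): {"a":93,"b":{"io":37,"w":41},"bze":89,"o":{"ju":4,"lc":98,"o":37}}
After op 3 (add /b/mrb 14): {"a":93,"b":{"io":37,"mrb":14,"w":41},"bze":89,"o":{"ju":4,"lc":98,"o":37}}
After op 4 (replace /o 1): {"a":93,"b":{"io":37,"mrb":14,"w":41},"bze":89,"o":1}
After op 5 (replace /b/mrb 13): {"a":93,"b":{"io":37,"mrb":13,"w":41},"bze":89,"o":1}
After op 6 (replace /b/io 90): {"a":93,"b":{"io":90,"mrb":13,"w":41},"bze":89,"o":1}
After op 7 (remove /b/mrb): {"a":93,"b":{"io":90,"w":41},"bze":89,"o":1}
After op 8 (add /b/caq 86): {"a":93,"b":{"caq":86,"io":90,"w":41},"bze":89,"o":1}
After op 9 (add /h 15): {"a":93,"b":{"caq":86,"io":90,"w":41},"bze":89,"h":15,"o":1}
After op 10 (add /b/uae 83): {"a":93,"b":{"caq":86,"io":90,"uae":83,"w":41},"bze":89,"h":15,"o":1}
After op 11 (replace /b 66): {"a":93,"b":66,"bze":89,"h":15,"o":1}
After op 12 (add /e 76): {"a":93,"b":66,"bze":89,"e":76,"h":15,"o":1}
After op 13 (add /h 13): {"a":93,"b":66,"bze":89,"e":76,"h":13,"o":1}
After op 14 (remove /h): {"a":93,"b":66,"bze":89,"e":76,"o":1}
After op 15 (replace /a 87): {"a":87,"b":66,"bze":89,"e":76,"o":1}
After op 16 (replace /bze 57): {"a":87,"b":66,"bze":57,"e":76,"o":1}
After op 17 (add /o 13): {"a":87,"b":66,"bze":57,"e":76,"o":13}
After op 18 (remove /a): {"b":66,"bze":57,"e":76,"o":13}
After op 19 (replace /e 87): {"b":66,"bze":57,"e":87,"o":13}
After op 20 (replace /b 73): {"b":73,"bze":57,"e":87,"o":13}
After op 21 (replace /o 87): {"b":73,"bze":57,"e":87,"o":87}
After op 22 (add /l 95): {"b":73,"bze":57,"e":87,"l":95,"o":87}
Size at the root: 5

Answer: 5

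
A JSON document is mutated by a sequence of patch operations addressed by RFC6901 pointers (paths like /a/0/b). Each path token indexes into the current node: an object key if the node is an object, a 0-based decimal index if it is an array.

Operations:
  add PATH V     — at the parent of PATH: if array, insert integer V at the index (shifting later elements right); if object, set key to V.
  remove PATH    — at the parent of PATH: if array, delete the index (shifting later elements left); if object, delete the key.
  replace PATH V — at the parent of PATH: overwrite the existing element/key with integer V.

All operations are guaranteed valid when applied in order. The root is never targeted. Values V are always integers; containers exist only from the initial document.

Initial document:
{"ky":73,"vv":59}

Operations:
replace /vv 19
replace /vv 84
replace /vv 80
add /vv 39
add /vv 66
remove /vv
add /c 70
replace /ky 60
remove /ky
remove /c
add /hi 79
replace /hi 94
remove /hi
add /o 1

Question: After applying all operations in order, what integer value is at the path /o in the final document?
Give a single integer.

After op 1 (replace /vv 19): {"ky":73,"vv":19}
After op 2 (replace /vv 84): {"ky":73,"vv":84}
After op 3 (replace /vv 80): {"ky":73,"vv":80}
After op 4 (add /vv 39): {"ky":73,"vv":39}
After op 5 (add /vv 66): {"ky":73,"vv":66}
After op 6 (remove /vv): {"ky":73}
After op 7 (add /c 70): {"c":70,"ky":73}
After op 8 (replace /ky 60): {"c":70,"ky":60}
After op 9 (remove /ky): {"c":70}
After op 10 (remove /c): {}
After op 11 (add /hi 79): {"hi":79}
After op 12 (replace /hi 94): {"hi":94}
After op 13 (remove /hi): {}
After op 14 (add /o 1): {"o":1}
Value at /o: 1

Answer: 1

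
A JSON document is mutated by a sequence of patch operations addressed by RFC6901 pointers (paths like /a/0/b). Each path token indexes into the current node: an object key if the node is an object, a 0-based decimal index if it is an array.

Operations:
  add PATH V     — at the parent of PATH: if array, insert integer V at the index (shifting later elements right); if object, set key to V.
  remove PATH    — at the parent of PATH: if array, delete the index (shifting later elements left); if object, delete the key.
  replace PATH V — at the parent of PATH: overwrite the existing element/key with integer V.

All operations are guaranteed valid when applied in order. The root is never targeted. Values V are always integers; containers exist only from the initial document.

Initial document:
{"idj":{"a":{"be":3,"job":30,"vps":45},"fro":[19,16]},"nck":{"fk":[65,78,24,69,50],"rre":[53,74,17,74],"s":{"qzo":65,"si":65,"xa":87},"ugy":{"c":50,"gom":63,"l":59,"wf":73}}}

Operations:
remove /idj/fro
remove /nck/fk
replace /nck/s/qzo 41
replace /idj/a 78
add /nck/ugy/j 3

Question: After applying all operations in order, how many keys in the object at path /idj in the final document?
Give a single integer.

After op 1 (remove /idj/fro): {"idj":{"a":{"be":3,"job":30,"vps":45}},"nck":{"fk":[65,78,24,69,50],"rre":[53,74,17,74],"s":{"qzo":65,"si":65,"xa":87},"ugy":{"c":50,"gom":63,"l":59,"wf":73}}}
After op 2 (remove /nck/fk): {"idj":{"a":{"be":3,"job":30,"vps":45}},"nck":{"rre":[53,74,17,74],"s":{"qzo":65,"si":65,"xa":87},"ugy":{"c":50,"gom":63,"l":59,"wf":73}}}
After op 3 (replace /nck/s/qzo 41): {"idj":{"a":{"be":3,"job":30,"vps":45}},"nck":{"rre":[53,74,17,74],"s":{"qzo":41,"si":65,"xa":87},"ugy":{"c":50,"gom":63,"l":59,"wf":73}}}
After op 4 (replace /idj/a 78): {"idj":{"a":78},"nck":{"rre":[53,74,17,74],"s":{"qzo":41,"si":65,"xa":87},"ugy":{"c":50,"gom":63,"l":59,"wf":73}}}
After op 5 (add /nck/ugy/j 3): {"idj":{"a":78},"nck":{"rre":[53,74,17,74],"s":{"qzo":41,"si":65,"xa":87},"ugy":{"c":50,"gom":63,"j":3,"l":59,"wf":73}}}
Size at path /idj: 1

Answer: 1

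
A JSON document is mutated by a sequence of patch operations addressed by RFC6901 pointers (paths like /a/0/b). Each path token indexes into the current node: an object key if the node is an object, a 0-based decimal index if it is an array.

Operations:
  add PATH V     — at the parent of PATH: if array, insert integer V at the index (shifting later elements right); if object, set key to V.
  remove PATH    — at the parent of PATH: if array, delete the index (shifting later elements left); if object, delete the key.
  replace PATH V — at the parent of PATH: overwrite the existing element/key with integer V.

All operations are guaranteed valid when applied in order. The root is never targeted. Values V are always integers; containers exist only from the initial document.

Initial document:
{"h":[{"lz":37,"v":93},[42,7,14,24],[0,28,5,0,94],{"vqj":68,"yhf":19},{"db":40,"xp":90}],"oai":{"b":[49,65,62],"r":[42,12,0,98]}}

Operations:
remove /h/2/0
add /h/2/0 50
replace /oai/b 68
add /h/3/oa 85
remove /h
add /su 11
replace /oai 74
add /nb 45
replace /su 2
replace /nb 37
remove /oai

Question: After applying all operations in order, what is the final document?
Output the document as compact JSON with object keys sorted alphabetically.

Answer: {"nb":37,"su":2}

Derivation:
After op 1 (remove /h/2/0): {"h":[{"lz":37,"v":93},[42,7,14,24],[28,5,0,94],{"vqj":68,"yhf":19},{"db":40,"xp":90}],"oai":{"b":[49,65,62],"r":[42,12,0,98]}}
After op 2 (add /h/2/0 50): {"h":[{"lz":37,"v":93},[42,7,14,24],[50,28,5,0,94],{"vqj":68,"yhf":19},{"db":40,"xp":90}],"oai":{"b":[49,65,62],"r":[42,12,0,98]}}
After op 3 (replace /oai/b 68): {"h":[{"lz":37,"v":93},[42,7,14,24],[50,28,5,0,94],{"vqj":68,"yhf":19},{"db":40,"xp":90}],"oai":{"b":68,"r":[42,12,0,98]}}
After op 4 (add /h/3/oa 85): {"h":[{"lz":37,"v":93},[42,7,14,24],[50,28,5,0,94],{"oa":85,"vqj":68,"yhf":19},{"db":40,"xp":90}],"oai":{"b":68,"r":[42,12,0,98]}}
After op 5 (remove /h): {"oai":{"b":68,"r":[42,12,0,98]}}
After op 6 (add /su 11): {"oai":{"b":68,"r":[42,12,0,98]},"su":11}
After op 7 (replace /oai 74): {"oai":74,"su":11}
After op 8 (add /nb 45): {"nb":45,"oai":74,"su":11}
After op 9 (replace /su 2): {"nb":45,"oai":74,"su":2}
After op 10 (replace /nb 37): {"nb":37,"oai":74,"su":2}
After op 11 (remove /oai): {"nb":37,"su":2}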